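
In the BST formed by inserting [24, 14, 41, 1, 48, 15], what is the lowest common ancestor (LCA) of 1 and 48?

Tree insertion order: [24, 14, 41, 1, 48, 15]
Tree (level-order array): [24, 14, 41, 1, 15, None, 48]
In a BST, the LCA of p=1, q=48 is the first node v on the
root-to-leaf path with p <= v <= q (go left if both < v, right if both > v).
Walk from root:
  at 24: 1 <= 24 <= 48, this is the LCA
LCA = 24


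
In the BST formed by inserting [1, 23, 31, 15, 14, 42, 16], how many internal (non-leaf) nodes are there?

Tree built from: [1, 23, 31, 15, 14, 42, 16]
Tree (level-order array): [1, None, 23, 15, 31, 14, 16, None, 42]
Rule: An internal node has at least one child.
Per-node child counts:
  node 1: 1 child(ren)
  node 23: 2 child(ren)
  node 15: 2 child(ren)
  node 14: 0 child(ren)
  node 16: 0 child(ren)
  node 31: 1 child(ren)
  node 42: 0 child(ren)
Matching nodes: [1, 23, 15, 31]
Count of internal (non-leaf) nodes: 4


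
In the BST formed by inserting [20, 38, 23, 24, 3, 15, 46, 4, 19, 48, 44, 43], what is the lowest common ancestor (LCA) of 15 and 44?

Tree insertion order: [20, 38, 23, 24, 3, 15, 46, 4, 19, 48, 44, 43]
Tree (level-order array): [20, 3, 38, None, 15, 23, 46, 4, 19, None, 24, 44, 48, None, None, None, None, None, None, 43]
In a BST, the LCA of p=15, q=44 is the first node v on the
root-to-leaf path with p <= v <= q (go left if both < v, right if both > v).
Walk from root:
  at 20: 15 <= 20 <= 44, this is the LCA
LCA = 20


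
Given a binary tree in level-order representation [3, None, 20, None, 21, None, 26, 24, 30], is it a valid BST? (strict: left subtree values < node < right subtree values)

Level-order array: [3, None, 20, None, 21, None, 26, 24, 30]
Validate using subtree bounds (lo, hi): at each node, require lo < value < hi,
then recurse left with hi=value and right with lo=value.
Preorder trace (stopping at first violation):
  at node 3 with bounds (-inf, +inf): OK
  at node 20 with bounds (3, +inf): OK
  at node 21 with bounds (20, +inf): OK
  at node 26 with bounds (21, +inf): OK
  at node 24 with bounds (21, 26): OK
  at node 30 with bounds (26, +inf): OK
No violation found at any node.
Result: Valid BST


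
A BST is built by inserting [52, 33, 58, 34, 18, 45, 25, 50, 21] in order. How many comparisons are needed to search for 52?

Search path for 52: 52
Found: True
Comparisons: 1


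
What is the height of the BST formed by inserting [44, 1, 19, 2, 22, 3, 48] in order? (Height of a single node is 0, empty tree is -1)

Insertion order: [44, 1, 19, 2, 22, 3, 48]
Tree (level-order array): [44, 1, 48, None, 19, None, None, 2, 22, None, 3]
Compute height bottom-up (empty subtree = -1):
  height(3) = 1 + max(-1, -1) = 0
  height(2) = 1 + max(-1, 0) = 1
  height(22) = 1 + max(-1, -1) = 0
  height(19) = 1 + max(1, 0) = 2
  height(1) = 1 + max(-1, 2) = 3
  height(48) = 1 + max(-1, -1) = 0
  height(44) = 1 + max(3, 0) = 4
Height = 4


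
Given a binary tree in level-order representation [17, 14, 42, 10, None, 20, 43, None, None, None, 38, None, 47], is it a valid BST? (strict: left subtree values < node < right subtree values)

Level-order array: [17, 14, 42, 10, None, 20, 43, None, None, None, 38, None, 47]
Validate using subtree bounds (lo, hi): at each node, require lo < value < hi,
then recurse left with hi=value and right with lo=value.
Preorder trace (stopping at first violation):
  at node 17 with bounds (-inf, +inf): OK
  at node 14 with bounds (-inf, 17): OK
  at node 10 with bounds (-inf, 14): OK
  at node 42 with bounds (17, +inf): OK
  at node 20 with bounds (17, 42): OK
  at node 38 with bounds (20, 42): OK
  at node 43 with bounds (42, +inf): OK
  at node 47 with bounds (43, +inf): OK
No violation found at any node.
Result: Valid BST


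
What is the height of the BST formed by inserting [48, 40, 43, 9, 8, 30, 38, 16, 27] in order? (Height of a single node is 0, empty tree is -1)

Insertion order: [48, 40, 43, 9, 8, 30, 38, 16, 27]
Tree (level-order array): [48, 40, None, 9, 43, 8, 30, None, None, None, None, 16, 38, None, 27]
Compute height bottom-up (empty subtree = -1):
  height(8) = 1 + max(-1, -1) = 0
  height(27) = 1 + max(-1, -1) = 0
  height(16) = 1 + max(-1, 0) = 1
  height(38) = 1 + max(-1, -1) = 0
  height(30) = 1 + max(1, 0) = 2
  height(9) = 1 + max(0, 2) = 3
  height(43) = 1 + max(-1, -1) = 0
  height(40) = 1 + max(3, 0) = 4
  height(48) = 1 + max(4, -1) = 5
Height = 5


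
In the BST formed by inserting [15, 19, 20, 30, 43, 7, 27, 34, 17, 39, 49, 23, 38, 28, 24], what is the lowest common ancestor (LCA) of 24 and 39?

Tree insertion order: [15, 19, 20, 30, 43, 7, 27, 34, 17, 39, 49, 23, 38, 28, 24]
Tree (level-order array): [15, 7, 19, None, None, 17, 20, None, None, None, 30, 27, 43, 23, 28, 34, 49, None, 24, None, None, None, 39, None, None, None, None, 38]
In a BST, the LCA of p=24, q=39 is the first node v on the
root-to-leaf path with p <= v <= q (go left if both < v, right if both > v).
Walk from root:
  at 15: both 24 and 39 > 15, go right
  at 19: both 24 and 39 > 19, go right
  at 20: both 24 and 39 > 20, go right
  at 30: 24 <= 30 <= 39, this is the LCA
LCA = 30


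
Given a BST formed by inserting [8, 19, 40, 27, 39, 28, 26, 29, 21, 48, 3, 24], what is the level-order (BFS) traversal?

Tree insertion order: [8, 19, 40, 27, 39, 28, 26, 29, 21, 48, 3, 24]
Tree (level-order array): [8, 3, 19, None, None, None, 40, 27, 48, 26, 39, None, None, 21, None, 28, None, None, 24, None, 29]
BFS from the root, enqueuing left then right child of each popped node:
  queue [8] -> pop 8, enqueue [3, 19], visited so far: [8]
  queue [3, 19] -> pop 3, enqueue [none], visited so far: [8, 3]
  queue [19] -> pop 19, enqueue [40], visited so far: [8, 3, 19]
  queue [40] -> pop 40, enqueue [27, 48], visited so far: [8, 3, 19, 40]
  queue [27, 48] -> pop 27, enqueue [26, 39], visited so far: [8, 3, 19, 40, 27]
  queue [48, 26, 39] -> pop 48, enqueue [none], visited so far: [8, 3, 19, 40, 27, 48]
  queue [26, 39] -> pop 26, enqueue [21], visited so far: [8, 3, 19, 40, 27, 48, 26]
  queue [39, 21] -> pop 39, enqueue [28], visited so far: [8, 3, 19, 40, 27, 48, 26, 39]
  queue [21, 28] -> pop 21, enqueue [24], visited so far: [8, 3, 19, 40, 27, 48, 26, 39, 21]
  queue [28, 24] -> pop 28, enqueue [29], visited so far: [8, 3, 19, 40, 27, 48, 26, 39, 21, 28]
  queue [24, 29] -> pop 24, enqueue [none], visited so far: [8, 3, 19, 40, 27, 48, 26, 39, 21, 28, 24]
  queue [29] -> pop 29, enqueue [none], visited so far: [8, 3, 19, 40, 27, 48, 26, 39, 21, 28, 24, 29]
Result: [8, 3, 19, 40, 27, 48, 26, 39, 21, 28, 24, 29]


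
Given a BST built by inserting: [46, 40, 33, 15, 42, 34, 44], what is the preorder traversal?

Tree insertion order: [46, 40, 33, 15, 42, 34, 44]
Tree (level-order array): [46, 40, None, 33, 42, 15, 34, None, 44]
Preorder traversal: [46, 40, 33, 15, 34, 42, 44]


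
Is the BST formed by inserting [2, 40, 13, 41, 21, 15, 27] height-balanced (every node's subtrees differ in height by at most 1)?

Tree (level-order array): [2, None, 40, 13, 41, None, 21, None, None, 15, 27]
Definition: a tree is height-balanced if, at every node, |h(left) - h(right)| <= 1 (empty subtree has height -1).
Bottom-up per-node check:
  node 15: h_left=-1, h_right=-1, diff=0 [OK], height=0
  node 27: h_left=-1, h_right=-1, diff=0 [OK], height=0
  node 21: h_left=0, h_right=0, diff=0 [OK], height=1
  node 13: h_left=-1, h_right=1, diff=2 [FAIL (|-1-1|=2 > 1)], height=2
  node 41: h_left=-1, h_right=-1, diff=0 [OK], height=0
  node 40: h_left=2, h_right=0, diff=2 [FAIL (|2-0|=2 > 1)], height=3
  node 2: h_left=-1, h_right=3, diff=4 [FAIL (|-1-3|=4 > 1)], height=4
Node 13 violates the condition: |-1 - 1| = 2 > 1.
Result: Not balanced


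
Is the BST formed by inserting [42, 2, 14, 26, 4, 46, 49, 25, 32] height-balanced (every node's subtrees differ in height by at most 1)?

Tree (level-order array): [42, 2, 46, None, 14, None, 49, 4, 26, None, None, None, None, 25, 32]
Definition: a tree is height-balanced if, at every node, |h(left) - h(right)| <= 1 (empty subtree has height -1).
Bottom-up per-node check:
  node 4: h_left=-1, h_right=-1, diff=0 [OK], height=0
  node 25: h_left=-1, h_right=-1, diff=0 [OK], height=0
  node 32: h_left=-1, h_right=-1, diff=0 [OK], height=0
  node 26: h_left=0, h_right=0, diff=0 [OK], height=1
  node 14: h_left=0, h_right=1, diff=1 [OK], height=2
  node 2: h_left=-1, h_right=2, diff=3 [FAIL (|-1-2|=3 > 1)], height=3
  node 49: h_left=-1, h_right=-1, diff=0 [OK], height=0
  node 46: h_left=-1, h_right=0, diff=1 [OK], height=1
  node 42: h_left=3, h_right=1, diff=2 [FAIL (|3-1|=2 > 1)], height=4
Node 2 violates the condition: |-1 - 2| = 3 > 1.
Result: Not balanced


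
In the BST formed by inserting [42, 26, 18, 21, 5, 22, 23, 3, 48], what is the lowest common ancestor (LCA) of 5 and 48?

Tree insertion order: [42, 26, 18, 21, 5, 22, 23, 3, 48]
Tree (level-order array): [42, 26, 48, 18, None, None, None, 5, 21, 3, None, None, 22, None, None, None, 23]
In a BST, the LCA of p=5, q=48 is the first node v on the
root-to-leaf path with p <= v <= q (go left if both < v, right if both > v).
Walk from root:
  at 42: 5 <= 42 <= 48, this is the LCA
LCA = 42


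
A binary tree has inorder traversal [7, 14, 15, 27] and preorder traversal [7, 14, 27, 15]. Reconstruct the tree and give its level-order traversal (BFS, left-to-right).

Inorder:  [7, 14, 15, 27]
Preorder: [7, 14, 27, 15]
Algorithm: preorder visits root first, so consume preorder in order;
for each root, split the current inorder slice at that value into
left-subtree inorder and right-subtree inorder, then recurse.
Recursive splits:
  root=7; inorder splits into left=[], right=[14, 15, 27]
  root=14; inorder splits into left=[], right=[15, 27]
  root=27; inorder splits into left=[15], right=[]
  root=15; inorder splits into left=[], right=[]
Reconstructed level-order: [7, 14, 27, 15]


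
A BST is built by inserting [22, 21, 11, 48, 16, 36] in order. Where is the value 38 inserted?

Starting tree (level order): [22, 21, 48, 11, None, 36, None, None, 16]
Insertion path: 22 -> 48 -> 36
Result: insert 38 as right child of 36
Final tree (level order): [22, 21, 48, 11, None, 36, None, None, 16, None, 38]


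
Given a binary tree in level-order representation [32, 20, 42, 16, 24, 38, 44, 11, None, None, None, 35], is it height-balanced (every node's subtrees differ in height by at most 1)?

Tree (level-order array): [32, 20, 42, 16, 24, 38, 44, 11, None, None, None, 35]
Definition: a tree is height-balanced if, at every node, |h(left) - h(right)| <= 1 (empty subtree has height -1).
Bottom-up per-node check:
  node 11: h_left=-1, h_right=-1, diff=0 [OK], height=0
  node 16: h_left=0, h_right=-1, diff=1 [OK], height=1
  node 24: h_left=-1, h_right=-1, diff=0 [OK], height=0
  node 20: h_left=1, h_right=0, diff=1 [OK], height=2
  node 35: h_left=-1, h_right=-1, diff=0 [OK], height=0
  node 38: h_left=0, h_right=-1, diff=1 [OK], height=1
  node 44: h_left=-1, h_right=-1, diff=0 [OK], height=0
  node 42: h_left=1, h_right=0, diff=1 [OK], height=2
  node 32: h_left=2, h_right=2, diff=0 [OK], height=3
All nodes satisfy the balance condition.
Result: Balanced


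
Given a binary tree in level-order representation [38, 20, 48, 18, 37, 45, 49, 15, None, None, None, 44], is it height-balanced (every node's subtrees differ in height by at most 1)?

Tree (level-order array): [38, 20, 48, 18, 37, 45, 49, 15, None, None, None, 44]
Definition: a tree is height-balanced if, at every node, |h(left) - h(right)| <= 1 (empty subtree has height -1).
Bottom-up per-node check:
  node 15: h_left=-1, h_right=-1, diff=0 [OK], height=0
  node 18: h_left=0, h_right=-1, diff=1 [OK], height=1
  node 37: h_left=-1, h_right=-1, diff=0 [OK], height=0
  node 20: h_left=1, h_right=0, diff=1 [OK], height=2
  node 44: h_left=-1, h_right=-1, diff=0 [OK], height=0
  node 45: h_left=0, h_right=-1, diff=1 [OK], height=1
  node 49: h_left=-1, h_right=-1, diff=0 [OK], height=0
  node 48: h_left=1, h_right=0, diff=1 [OK], height=2
  node 38: h_left=2, h_right=2, diff=0 [OK], height=3
All nodes satisfy the balance condition.
Result: Balanced


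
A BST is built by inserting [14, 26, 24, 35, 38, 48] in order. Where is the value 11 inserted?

Starting tree (level order): [14, None, 26, 24, 35, None, None, None, 38, None, 48]
Insertion path: 14
Result: insert 11 as left child of 14
Final tree (level order): [14, 11, 26, None, None, 24, 35, None, None, None, 38, None, 48]


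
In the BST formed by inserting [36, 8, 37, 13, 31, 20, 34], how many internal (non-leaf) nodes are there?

Tree built from: [36, 8, 37, 13, 31, 20, 34]
Tree (level-order array): [36, 8, 37, None, 13, None, None, None, 31, 20, 34]
Rule: An internal node has at least one child.
Per-node child counts:
  node 36: 2 child(ren)
  node 8: 1 child(ren)
  node 13: 1 child(ren)
  node 31: 2 child(ren)
  node 20: 0 child(ren)
  node 34: 0 child(ren)
  node 37: 0 child(ren)
Matching nodes: [36, 8, 13, 31]
Count of internal (non-leaf) nodes: 4


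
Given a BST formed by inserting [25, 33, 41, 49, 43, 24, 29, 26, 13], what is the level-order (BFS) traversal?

Tree insertion order: [25, 33, 41, 49, 43, 24, 29, 26, 13]
Tree (level-order array): [25, 24, 33, 13, None, 29, 41, None, None, 26, None, None, 49, None, None, 43]
BFS from the root, enqueuing left then right child of each popped node:
  queue [25] -> pop 25, enqueue [24, 33], visited so far: [25]
  queue [24, 33] -> pop 24, enqueue [13], visited so far: [25, 24]
  queue [33, 13] -> pop 33, enqueue [29, 41], visited so far: [25, 24, 33]
  queue [13, 29, 41] -> pop 13, enqueue [none], visited so far: [25, 24, 33, 13]
  queue [29, 41] -> pop 29, enqueue [26], visited so far: [25, 24, 33, 13, 29]
  queue [41, 26] -> pop 41, enqueue [49], visited so far: [25, 24, 33, 13, 29, 41]
  queue [26, 49] -> pop 26, enqueue [none], visited so far: [25, 24, 33, 13, 29, 41, 26]
  queue [49] -> pop 49, enqueue [43], visited so far: [25, 24, 33, 13, 29, 41, 26, 49]
  queue [43] -> pop 43, enqueue [none], visited so far: [25, 24, 33, 13, 29, 41, 26, 49, 43]
Result: [25, 24, 33, 13, 29, 41, 26, 49, 43]


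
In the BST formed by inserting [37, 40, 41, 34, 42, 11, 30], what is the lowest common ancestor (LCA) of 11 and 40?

Tree insertion order: [37, 40, 41, 34, 42, 11, 30]
Tree (level-order array): [37, 34, 40, 11, None, None, 41, None, 30, None, 42]
In a BST, the LCA of p=11, q=40 is the first node v on the
root-to-leaf path with p <= v <= q (go left if both < v, right if both > v).
Walk from root:
  at 37: 11 <= 37 <= 40, this is the LCA
LCA = 37


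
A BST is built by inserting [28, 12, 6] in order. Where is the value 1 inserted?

Starting tree (level order): [28, 12, None, 6]
Insertion path: 28 -> 12 -> 6
Result: insert 1 as left child of 6
Final tree (level order): [28, 12, None, 6, None, 1]


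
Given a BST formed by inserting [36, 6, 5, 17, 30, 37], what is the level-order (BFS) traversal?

Tree insertion order: [36, 6, 5, 17, 30, 37]
Tree (level-order array): [36, 6, 37, 5, 17, None, None, None, None, None, 30]
BFS from the root, enqueuing left then right child of each popped node:
  queue [36] -> pop 36, enqueue [6, 37], visited so far: [36]
  queue [6, 37] -> pop 6, enqueue [5, 17], visited so far: [36, 6]
  queue [37, 5, 17] -> pop 37, enqueue [none], visited so far: [36, 6, 37]
  queue [5, 17] -> pop 5, enqueue [none], visited so far: [36, 6, 37, 5]
  queue [17] -> pop 17, enqueue [30], visited so far: [36, 6, 37, 5, 17]
  queue [30] -> pop 30, enqueue [none], visited so far: [36, 6, 37, 5, 17, 30]
Result: [36, 6, 37, 5, 17, 30]


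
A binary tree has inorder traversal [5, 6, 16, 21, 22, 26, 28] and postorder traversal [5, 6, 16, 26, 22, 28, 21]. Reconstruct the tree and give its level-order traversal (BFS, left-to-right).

Inorder:   [5, 6, 16, 21, 22, 26, 28]
Postorder: [5, 6, 16, 26, 22, 28, 21]
Algorithm: postorder visits root last, so walk postorder right-to-left;
each value is the root of the current inorder slice — split it at that
value, recurse on the right subtree first, then the left.
Recursive splits:
  root=21; inorder splits into left=[5, 6, 16], right=[22, 26, 28]
  root=28; inorder splits into left=[22, 26], right=[]
  root=22; inorder splits into left=[], right=[26]
  root=26; inorder splits into left=[], right=[]
  root=16; inorder splits into left=[5, 6], right=[]
  root=6; inorder splits into left=[5], right=[]
  root=5; inorder splits into left=[], right=[]
Reconstructed level-order: [21, 16, 28, 6, 22, 5, 26]


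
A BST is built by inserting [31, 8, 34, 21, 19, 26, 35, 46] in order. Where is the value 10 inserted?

Starting tree (level order): [31, 8, 34, None, 21, None, 35, 19, 26, None, 46]
Insertion path: 31 -> 8 -> 21 -> 19
Result: insert 10 as left child of 19
Final tree (level order): [31, 8, 34, None, 21, None, 35, 19, 26, None, 46, 10]


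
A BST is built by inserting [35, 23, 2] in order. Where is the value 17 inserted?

Starting tree (level order): [35, 23, None, 2]
Insertion path: 35 -> 23 -> 2
Result: insert 17 as right child of 2
Final tree (level order): [35, 23, None, 2, None, None, 17]


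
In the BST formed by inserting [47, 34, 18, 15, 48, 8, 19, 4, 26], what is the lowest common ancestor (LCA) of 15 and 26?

Tree insertion order: [47, 34, 18, 15, 48, 8, 19, 4, 26]
Tree (level-order array): [47, 34, 48, 18, None, None, None, 15, 19, 8, None, None, 26, 4]
In a BST, the LCA of p=15, q=26 is the first node v on the
root-to-leaf path with p <= v <= q (go left if both < v, right if both > v).
Walk from root:
  at 47: both 15 and 26 < 47, go left
  at 34: both 15 and 26 < 34, go left
  at 18: 15 <= 18 <= 26, this is the LCA
LCA = 18


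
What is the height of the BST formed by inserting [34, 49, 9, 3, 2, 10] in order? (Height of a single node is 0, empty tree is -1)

Insertion order: [34, 49, 9, 3, 2, 10]
Tree (level-order array): [34, 9, 49, 3, 10, None, None, 2]
Compute height bottom-up (empty subtree = -1):
  height(2) = 1 + max(-1, -1) = 0
  height(3) = 1 + max(0, -1) = 1
  height(10) = 1 + max(-1, -1) = 0
  height(9) = 1 + max(1, 0) = 2
  height(49) = 1 + max(-1, -1) = 0
  height(34) = 1 + max(2, 0) = 3
Height = 3


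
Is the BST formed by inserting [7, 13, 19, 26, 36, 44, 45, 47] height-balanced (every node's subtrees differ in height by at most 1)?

Tree (level-order array): [7, None, 13, None, 19, None, 26, None, 36, None, 44, None, 45, None, 47]
Definition: a tree is height-balanced if, at every node, |h(left) - h(right)| <= 1 (empty subtree has height -1).
Bottom-up per-node check:
  node 47: h_left=-1, h_right=-1, diff=0 [OK], height=0
  node 45: h_left=-1, h_right=0, diff=1 [OK], height=1
  node 44: h_left=-1, h_right=1, diff=2 [FAIL (|-1-1|=2 > 1)], height=2
  node 36: h_left=-1, h_right=2, diff=3 [FAIL (|-1-2|=3 > 1)], height=3
  node 26: h_left=-1, h_right=3, diff=4 [FAIL (|-1-3|=4 > 1)], height=4
  node 19: h_left=-1, h_right=4, diff=5 [FAIL (|-1-4|=5 > 1)], height=5
  node 13: h_left=-1, h_right=5, diff=6 [FAIL (|-1-5|=6 > 1)], height=6
  node 7: h_left=-1, h_right=6, diff=7 [FAIL (|-1-6|=7 > 1)], height=7
Node 44 violates the condition: |-1 - 1| = 2 > 1.
Result: Not balanced


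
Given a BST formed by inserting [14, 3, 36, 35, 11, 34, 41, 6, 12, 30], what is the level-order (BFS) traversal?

Tree insertion order: [14, 3, 36, 35, 11, 34, 41, 6, 12, 30]
Tree (level-order array): [14, 3, 36, None, 11, 35, 41, 6, 12, 34, None, None, None, None, None, None, None, 30]
BFS from the root, enqueuing left then right child of each popped node:
  queue [14] -> pop 14, enqueue [3, 36], visited so far: [14]
  queue [3, 36] -> pop 3, enqueue [11], visited so far: [14, 3]
  queue [36, 11] -> pop 36, enqueue [35, 41], visited so far: [14, 3, 36]
  queue [11, 35, 41] -> pop 11, enqueue [6, 12], visited so far: [14, 3, 36, 11]
  queue [35, 41, 6, 12] -> pop 35, enqueue [34], visited so far: [14, 3, 36, 11, 35]
  queue [41, 6, 12, 34] -> pop 41, enqueue [none], visited so far: [14, 3, 36, 11, 35, 41]
  queue [6, 12, 34] -> pop 6, enqueue [none], visited so far: [14, 3, 36, 11, 35, 41, 6]
  queue [12, 34] -> pop 12, enqueue [none], visited so far: [14, 3, 36, 11, 35, 41, 6, 12]
  queue [34] -> pop 34, enqueue [30], visited so far: [14, 3, 36, 11, 35, 41, 6, 12, 34]
  queue [30] -> pop 30, enqueue [none], visited so far: [14, 3, 36, 11, 35, 41, 6, 12, 34, 30]
Result: [14, 3, 36, 11, 35, 41, 6, 12, 34, 30]


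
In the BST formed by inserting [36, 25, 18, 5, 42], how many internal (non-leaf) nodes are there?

Tree built from: [36, 25, 18, 5, 42]
Tree (level-order array): [36, 25, 42, 18, None, None, None, 5]
Rule: An internal node has at least one child.
Per-node child counts:
  node 36: 2 child(ren)
  node 25: 1 child(ren)
  node 18: 1 child(ren)
  node 5: 0 child(ren)
  node 42: 0 child(ren)
Matching nodes: [36, 25, 18]
Count of internal (non-leaf) nodes: 3


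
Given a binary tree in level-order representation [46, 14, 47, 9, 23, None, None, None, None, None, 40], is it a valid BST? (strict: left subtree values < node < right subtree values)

Level-order array: [46, 14, 47, 9, 23, None, None, None, None, None, 40]
Validate using subtree bounds (lo, hi): at each node, require lo < value < hi,
then recurse left with hi=value and right with lo=value.
Preorder trace (stopping at first violation):
  at node 46 with bounds (-inf, +inf): OK
  at node 14 with bounds (-inf, 46): OK
  at node 9 with bounds (-inf, 14): OK
  at node 23 with bounds (14, 46): OK
  at node 40 with bounds (23, 46): OK
  at node 47 with bounds (46, +inf): OK
No violation found at any node.
Result: Valid BST


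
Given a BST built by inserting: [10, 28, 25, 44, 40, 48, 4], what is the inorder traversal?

Tree insertion order: [10, 28, 25, 44, 40, 48, 4]
Tree (level-order array): [10, 4, 28, None, None, 25, 44, None, None, 40, 48]
Inorder traversal: [4, 10, 25, 28, 40, 44, 48]


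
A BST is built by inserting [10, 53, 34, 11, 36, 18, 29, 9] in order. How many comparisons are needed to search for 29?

Search path for 29: 10 -> 53 -> 34 -> 11 -> 18 -> 29
Found: True
Comparisons: 6


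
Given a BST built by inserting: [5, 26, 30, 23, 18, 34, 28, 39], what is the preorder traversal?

Tree insertion order: [5, 26, 30, 23, 18, 34, 28, 39]
Tree (level-order array): [5, None, 26, 23, 30, 18, None, 28, 34, None, None, None, None, None, 39]
Preorder traversal: [5, 26, 23, 18, 30, 28, 34, 39]


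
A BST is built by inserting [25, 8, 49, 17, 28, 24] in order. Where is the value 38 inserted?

Starting tree (level order): [25, 8, 49, None, 17, 28, None, None, 24]
Insertion path: 25 -> 49 -> 28
Result: insert 38 as right child of 28
Final tree (level order): [25, 8, 49, None, 17, 28, None, None, 24, None, 38]


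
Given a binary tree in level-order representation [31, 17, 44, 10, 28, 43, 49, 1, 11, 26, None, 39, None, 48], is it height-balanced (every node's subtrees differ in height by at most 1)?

Tree (level-order array): [31, 17, 44, 10, 28, 43, 49, 1, 11, 26, None, 39, None, 48]
Definition: a tree is height-balanced if, at every node, |h(left) - h(right)| <= 1 (empty subtree has height -1).
Bottom-up per-node check:
  node 1: h_left=-1, h_right=-1, diff=0 [OK], height=0
  node 11: h_left=-1, h_right=-1, diff=0 [OK], height=0
  node 10: h_left=0, h_right=0, diff=0 [OK], height=1
  node 26: h_left=-1, h_right=-1, diff=0 [OK], height=0
  node 28: h_left=0, h_right=-1, diff=1 [OK], height=1
  node 17: h_left=1, h_right=1, diff=0 [OK], height=2
  node 39: h_left=-1, h_right=-1, diff=0 [OK], height=0
  node 43: h_left=0, h_right=-1, diff=1 [OK], height=1
  node 48: h_left=-1, h_right=-1, diff=0 [OK], height=0
  node 49: h_left=0, h_right=-1, diff=1 [OK], height=1
  node 44: h_left=1, h_right=1, diff=0 [OK], height=2
  node 31: h_left=2, h_right=2, diff=0 [OK], height=3
All nodes satisfy the balance condition.
Result: Balanced


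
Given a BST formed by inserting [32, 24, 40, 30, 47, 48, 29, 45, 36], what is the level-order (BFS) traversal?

Tree insertion order: [32, 24, 40, 30, 47, 48, 29, 45, 36]
Tree (level-order array): [32, 24, 40, None, 30, 36, 47, 29, None, None, None, 45, 48]
BFS from the root, enqueuing left then right child of each popped node:
  queue [32] -> pop 32, enqueue [24, 40], visited so far: [32]
  queue [24, 40] -> pop 24, enqueue [30], visited so far: [32, 24]
  queue [40, 30] -> pop 40, enqueue [36, 47], visited so far: [32, 24, 40]
  queue [30, 36, 47] -> pop 30, enqueue [29], visited so far: [32, 24, 40, 30]
  queue [36, 47, 29] -> pop 36, enqueue [none], visited so far: [32, 24, 40, 30, 36]
  queue [47, 29] -> pop 47, enqueue [45, 48], visited so far: [32, 24, 40, 30, 36, 47]
  queue [29, 45, 48] -> pop 29, enqueue [none], visited so far: [32, 24, 40, 30, 36, 47, 29]
  queue [45, 48] -> pop 45, enqueue [none], visited so far: [32, 24, 40, 30, 36, 47, 29, 45]
  queue [48] -> pop 48, enqueue [none], visited so far: [32, 24, 40, 30, 36, 47, 29, 45, 48]
Result: [32, 24, 40, 30, 36, 47, 29, 45, 48]


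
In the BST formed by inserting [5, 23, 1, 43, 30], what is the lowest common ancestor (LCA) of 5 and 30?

Tree insertion order: [5, 23, 1, 43, 30]
Tree (level-order array): [5, 1, 23, None, None, None, 43, 30]
In a BST, the LCA of p=5, q=30 is the first node v on the
root-to-leaf path with p <= v <= q (go left if both < v, right if both > v).
Walk from root:
  at 5: 5 <= 5 <= 30, this is the LCA
LCA = 5


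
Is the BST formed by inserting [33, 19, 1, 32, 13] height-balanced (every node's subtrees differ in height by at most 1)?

Tree (level-order array): [33, 19, None, 1, 32, None, 13]
Definition: a tree is height-balanced if, at every node, |h(left) - h(right)| <= 1 (empty subtree has height -1).
Bottom-up per-node check:
  node 13: h_left=-1, h_right=-1, diff=0 [OK], height=0
  node 1: h_left=-1, h_right=0, diff=1 [OK], height=1
  node 32: h_left=-1, h_right=-1, diff=0 [OK], height=0
  node 19: h_left=1, h_right=0, diff=1 [OK], height=2
  node 33: h_left=2, h_right=-1, diff=3 [FAIL (|2--1|=3 > 1)], height=3
Node 33 violates the condition: |2 - -1| = 3 > 1.
Result: Not balanced


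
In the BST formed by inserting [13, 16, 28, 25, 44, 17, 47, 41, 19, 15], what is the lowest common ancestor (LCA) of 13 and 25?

Tree insertion order: [13, 16, 28, 25, 44, 17, 47, 41, 19, 15]
Tree (level-order array): [13, None, 16, 15, 28, None, None, 25, 44, 17, None, 41, 47, None, 19]
In a BST, the LCA of p=13, q=25 is the first node v on the
root-to-leaf path with p <= v <= q (go left if both < v, right if both > v).
Walk from root:
  at 13: 13 <= 13 <= 25, this is the LCA
LCA = 13


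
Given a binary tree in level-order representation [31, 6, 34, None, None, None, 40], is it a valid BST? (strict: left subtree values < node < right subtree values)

Level-order array: [31, 6, 34, None, None, None, 40]
Validate using subtree bounds (lo, hi): at each node, require lo < value < hi,
then recurse left with hi=value and right with lo=value.
Preorder trace (stopping at first violation):
  at node 31 with bounds (-inf, +inf): OK
  at node 6 with bounds (-inf, 31): OK
  at node 34 with bounds (31, +inf): OK
  at node 40 with bounds (34, +inf): OK
No violation found at any node.
Result: Valid BST


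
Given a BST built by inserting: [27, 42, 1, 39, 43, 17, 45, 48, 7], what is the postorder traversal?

Tree insertion order: [27, 42, 1, 39, 43, 17, 45, 48, 7]
Tree (level-order array): [27, 1, 42, None, 17, 39, 43, 7, None, None, None, None, 45, None, None, None, 48]
Postorder traversal: [7, 17, 1, 39, 48, 45, 43, 42, 27]


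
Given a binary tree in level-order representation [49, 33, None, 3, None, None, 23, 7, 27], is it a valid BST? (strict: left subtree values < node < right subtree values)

Level-order array: [49, 33, None, 3, None, None, 23, 7, 27]
Validate using subtree bounds (lo, hi): at each node, require lo < value < hi,
then recurse left with hi=value and right with lo=value.
Preorder trace (stopping at first violation):
  at node 49 with bounds (-inf, +inf): OK
  at node 33 with bounds (-inf, 49): OK
  at node 3 with bounds (-inf, 33): OK
  at node 23 with bounds (3, 33): OK
  at node 7 with bounds (3, 23): OK
  at node 27 with bounds (23, 33): OK
No violation found at any node.
Result: Valid BST


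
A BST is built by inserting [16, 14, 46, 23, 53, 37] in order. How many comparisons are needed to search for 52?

Search path for 52: 16 -> 46 -> 53
Found: False
Comparisons: 3


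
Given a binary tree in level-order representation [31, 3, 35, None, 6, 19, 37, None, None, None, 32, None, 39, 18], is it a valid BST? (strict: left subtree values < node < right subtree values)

Level-order array: [31, 3, 35, None, 6, 19, 37, None, None, None, 32, None, 39, 18]
Validate using subtree bounds (lo, hi): at each node, require lo < value < hi,
then recurse left with hi=value and right with lo=value.
Preorder trace (stopping at first violation):
  at node 31 with bounds (-inf, +inf): OK
  at node 3 with bounds (-inf, 31): OK
  at node 6 with bounds (3, 31): OK
  at node 35 with bounds (31, +inf): OK
  at node 19 with bounds (31, 35): VIOLATION
Node 19 violates its bound: not (31 < 19 < 35).
Result: Not a valid BST


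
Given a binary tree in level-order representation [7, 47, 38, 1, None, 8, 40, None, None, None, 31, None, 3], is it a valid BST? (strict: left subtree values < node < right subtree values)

Level-order array: [7, 47, 38, 1, None, 8, 40, None, None, None, 31, None, 3]
Validate using subtree bounds (lo, hi): at each node, require lo < value < hi,
then recurse left with hi=value and right with lo=value.
Preorder trace (stopping at first violation):
  at node 7 with bounds (-inf, +inf): OK
  at node 47 with bounds (-inf, 7): VIOLATION
Node 47 violates its bound: not (-inf < 47 < 7).
Result: Not a valid BST


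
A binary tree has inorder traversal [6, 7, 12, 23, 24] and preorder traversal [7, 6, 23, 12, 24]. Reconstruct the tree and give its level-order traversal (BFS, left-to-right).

Inorder:  [6, 7, 12, 23, 24]
Preorder: [7, 6, 23, 12, 24]
Algorithm: preorder visits root first, so consume preorder in order;
for each root, split the current inorder slice at that value into
left-subtree inorder and right-subtree inorder, then recurse.
Recursive splits:
  root=7; inorder splits into left=[6], right=[12, 23, 24]
  root=6; inorder splits into left=[], right=[]
  root=23; inorder splits into left=[12], right=[24]
  root=12; inorder splits into left=[], right=[]
  root=24; inorder splits into left=[], right=[]
Reconstructed level-order: [7, 6, 23, 12, 24]


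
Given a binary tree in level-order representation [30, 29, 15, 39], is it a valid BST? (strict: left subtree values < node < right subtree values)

Level-order array: [30, 29, 15, 39]
Validate using subtree bounds (lo, hi): at each node, require lo < value < hi,
then recurse left with hi=value and right with lo=value.
Preorder trace (stopping at first violation):
  at node 30 with bounds (-inf, +inf): OK
  at node 29 with bounds (-inf, 30): OK
  at node 39 with bounds (-inf, 29): VIOLATION
Node 39 violates its bound: not (-inf < 39 < 29).
Result: Not a valid BST


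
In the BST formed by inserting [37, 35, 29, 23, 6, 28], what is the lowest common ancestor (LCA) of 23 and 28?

Tree insertion order: [37, 35, 29, 23, 6, 28]
Tree (level-order array): [37, 35, None, 29, None, 23, None, 6, 28]
In a BST, the LCA of p=23, q=28 is the first node v on the
root-to-leaf path with p <= v <= q (go left if both < v, right if both > v).
Walk from root:
  at 37: both 23 and 28 < 37, go left
  at 35: both 23 and 28 < 35, go left
  at 29: both 23 and 28 < 29, go left
  at 23: 23 <= 23 <= 28, this is the LCA
LCA = 23


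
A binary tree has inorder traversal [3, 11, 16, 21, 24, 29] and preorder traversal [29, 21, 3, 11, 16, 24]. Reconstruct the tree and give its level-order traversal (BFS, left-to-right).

Inorder:  [3, 11, 16, 21, 24, 29]
Preorder: [29, 21, 3, 11, 16, 24]
Algorithm: preorder visits root first, so consume preorder in order;
for each root, split the current inorder slice at that value into
left-subtree inorder and right-subtree inorder, then recurse.
Recursive splits:
  root=29; inorder splits into left=[3, 11, 16, 21, 24], right=[]
  root=21; inorder splits into left=[3, 11, 16], right=[24]
  root=3; inorder splits into left=[], right=[11, 16]
  root=11; inorder splits into left=[], right=[16]
  root=16; inorder splits into left=[], right=[]
  root=24; inorder splits into left=[], right=[]
Reconstructed level-order: [29, 21, 3, 24, 11, 16]


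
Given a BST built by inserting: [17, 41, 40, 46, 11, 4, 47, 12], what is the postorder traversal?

Tree insertion order: [17, 41, 40, 46, 11, 4, 47, 12]
Tree (level-order array): [17, 11, 41, 4, 12, 40, 46, None, None, None, None, None, None, None, 47]
Postorder traversal: [4, 12, 11, 40, 47, 46, 41, 17]


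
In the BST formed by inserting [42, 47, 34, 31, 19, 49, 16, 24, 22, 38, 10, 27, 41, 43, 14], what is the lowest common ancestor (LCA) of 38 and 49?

Tree insertion order: [42, 47, 34, 31, 19, 49, 16, 24, 22, 38, 10, 27, 41, 43, 14]
Tree (level-order array): [42, 34, 47, 31, 38, 43, 49, 19, None, None, 41, None, None, None, None, 16, 24, None, None, 10, None, 22, 27, None, 14]
In a BST, the LCA of p=38, q=49 is the first node v on the
root-to-leaf path with p <= v <= q (go left if both < v, right if both > v).
Walk from root:
  at 42: 38 <= 42 <= 49, this is the LCA
LCA = 42


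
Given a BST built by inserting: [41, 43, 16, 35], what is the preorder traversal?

Tree insertion order: [41, 43, 16, 35]
Tree (level-order array): [41, 16, 43, None, 35]
Preorder traversal: [41, 16, 35, 43]


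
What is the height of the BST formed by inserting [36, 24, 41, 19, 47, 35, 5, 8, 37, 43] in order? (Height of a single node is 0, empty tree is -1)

Insertion order: [36, 24, 41, 19, 47, 35, 5, 8, 37, 43]
Tree (level-order array): [36, 24, 41, 19, 35, 37, 47, 5, None, None, None, None, None, 43, None, None, 8]
Compute height bottom-up (empty subtree = -1):
  height(8) = 1 + max(-1, -1) = 0
  height(5) = 1 + max(-1, 0) = 1
  height(19) = 1 + max(1, -1) = 2
  height(35) = 1 + max(-1, -1) = 0
  height(24) = 1 + max(2, 0) = 3
  height(37) = 1 + max(-1, -1) = 0
  height(43) = 1 + max(-1, -1) = 0
  height(47) = 1 + max(0, -1) = 1
  height(41) = 1 + max(0, 1) = 2
  height(36) = 1 + max(3, 2) = 4
Height = 4


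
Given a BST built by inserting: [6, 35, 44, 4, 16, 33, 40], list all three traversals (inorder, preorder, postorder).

Tree insertion order: [6, 35, 44, 4, 16, 33, 40]
Tree (level-order array): [6, 4, 35, None, None, 16, 44, None, 33, 40]
Inorder (L, root, R): [4, 6, 16, 33, 35, 40, 44]
Preorder (root, L, R): [6, 4, 35, 16, 33, 44, 40]
Postorder (L, R, root): [4, 33, 16, 40, 44, 35, 6]


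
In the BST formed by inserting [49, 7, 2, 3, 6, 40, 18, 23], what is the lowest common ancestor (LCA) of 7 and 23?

Tree insertion order: [49, 7, 2, 3, 6, 40, 18, 23]
Tree (level-order array): [49, 7, None, 2, 40, None, 3, 18, None, None, 6, None, 23]
In a BST, the LCA of p=7, q=23 is the first node v on the
root-to-leaf path with p <= v <= q (go left if both < v, right if both > v).
Walk from root:
  at 49: both 7 and 23 < 49, go left
  at 7: 7 <= 7 <= 23, this is the LCA
LCA = 7


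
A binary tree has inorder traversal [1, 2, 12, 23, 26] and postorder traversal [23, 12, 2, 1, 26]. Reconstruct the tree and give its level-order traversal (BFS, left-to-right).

Inorder:   [1, 2, 12, 23, 26]
Postorder: [23, 12, 2, 1, 26]
Algorithm: postorder visits root last, so walk postorder right-to-left;
each value is the root of the current inorder slice — split it at that
value, recurse on the right subtree first, then the left.
Recursive splits:
  root=26; inorder splits into left=[1, 2, 12, 23], right=[]
  root=1; inorder splits into left=[], right=[2, 12, 23]
  root=2; inorder splits into left=[], right=[12, 23]
  root=12; inorder splits into left=[], right=[23]
  root=23; inorder splits into left=[], right=[]
Reconstructed level-order: [26, 1, 2, 12, 23]


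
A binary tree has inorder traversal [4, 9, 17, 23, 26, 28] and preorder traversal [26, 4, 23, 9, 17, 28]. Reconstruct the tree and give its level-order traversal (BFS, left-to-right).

Inorder:  [4, 9, 17, 23, 26, 28]
Preorder: [26, 4, 23, 9, 17, 28]
Algorithm: preorder visits root first, so consume preorder in order;
for each root, split the current inorder slice at that value into
left-subtree inorder and right-subtree inorder, then recurse.
Recursive splits:
  root=26; inorder splits into left=[4, 9, 17, 23], right=[28]
  root=4; inorder splits into left=[], right=[9, 17, 23]
  root=23; inorder splits into left=[9, 17], right=[]
  root=9; inorder splits into left=[], right=[17]
  root=17; inorder splits into left=[], right=[]
  root=28; inorder splits into left=[], right=[]
Reconstructed level-order: [26, 4, 28, 23, 9, 17]


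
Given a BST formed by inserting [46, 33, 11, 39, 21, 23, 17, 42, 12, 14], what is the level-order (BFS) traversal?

Tree insertion order: [46, 33, 11, 39, 21, 23, 17, 42, 12, 14]
Tree (level-order array): [46, 33, None, 11, 39, None, 21, None, 42, 17, 23, None, None, 12, None, None, None, None, 14]
BFS from the root, enqueuing left then right child of each popped node:
  queue [46] -> pop 46, enqueue [33], visited so far: [46]
  queue [33] -> pop 33, enqueue [11, 39], visited so far: [46, 33]
  queue [11, 39] -> pop 11, enqueue [21], visited so far: [46, 33, 11]
  queue [39, 21] -> pop 39, enqueue [42], visited so far: [46, 33, 11, 39]
  queue [21, 42] -> pop 21, enqueue [17, 23], visited so far: [46, 33, 11, 39, 21]
  queue [42, 17, 23] -> pop 42, enqueue [none], visited so far: [46, 33, 11, 39, 21, 42]
  queue [17, 23] -> pop 17, enqueue [12], visited so far: [46, 33, 11, 39, 21, 42, 17]
  queue [23, 12] -> pop 23, enqueue [none], visited so far: [46, 33, 11, 39, 21, 42, 17, 23]
  queue [12] -> pop 12, enqueue [14], visited so far: [46, 33, 11, 39, 21, 42, 17, 23, 12]
  queue [14] -> pop 14, enqueue [none], visited so far: [46, 33, 11, 39, 21, 42, 17, 23, 12, 14]
Result: [46, 33, 11, 39, 21, 42, 17, 23, 12, 14]


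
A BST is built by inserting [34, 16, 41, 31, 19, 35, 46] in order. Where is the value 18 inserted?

Starting tree (level order): [34, 16, 41, None, 31, 35, 46, 19]
Insertion path: 34 -> 16 -> 31 -> 19
Result: insert 18 as left child of 19
Final tree (level order): [34, 16, 41, None, 31, 35, 46, 19, None, None, None, None, None, 18]


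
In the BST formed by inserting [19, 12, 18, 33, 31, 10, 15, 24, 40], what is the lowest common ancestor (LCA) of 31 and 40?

Tree insertion order: [19, 12, 18, 33, 31, 10, 15, 24, 40]
Tree (level-order array): [19, 12, 33, 10, 18, 31, 40, None, None, 15, None, 24]
In a BST, the LCA of p=31, q=40 is the first node v on the
root-to-leaf path with p <= v <= q (go left if both < v, right if both > v).
Walk from root:
  at 19: both 31 and 40 > 19, go right
  at 33: 31 <= 33 <= 40, this is the LCA
LCA = 33


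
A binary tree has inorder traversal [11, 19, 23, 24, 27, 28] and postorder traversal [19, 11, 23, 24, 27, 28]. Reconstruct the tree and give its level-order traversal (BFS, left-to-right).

Inorder:   [11, 19, 23, 24, 27, 28]
Postorder: [19, 11, 23, 24, 27, 28]
Algorithm: postorder visits root last, so walk postorder right-to-left;
each value is the root of the current inorder slice — split it at that
value, recurse on the right subtree first, then the left.
Recursive splits:
  root=28; inorder splits into left=[11, 19, 23, 24, 27], right=[]
  root=27; inorder splits into left=[11, 19, 23, 24], right=[]
  root=24; inorder splits into left=[11, 19, 23], right=[]
  root=23; inorder splits into left=[11, 19], right=[]
  root=11; inorder splits into left=[], right=[19]
  root=19; inorder splits into left=[], right=[]
Reconstructed level-order: [28, 27, 24, 23, 11, 19]


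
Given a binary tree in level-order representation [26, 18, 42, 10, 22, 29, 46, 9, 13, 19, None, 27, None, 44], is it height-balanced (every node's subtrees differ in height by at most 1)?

Tree (level-order array): [26, 18, 42, 10, 22, 29, 46, 9, 13, 19, None, 27, None, 44]
Definition: a tree is height-balanced if, at every node, |h(left) - h(right)| <= 1 (empty subtree has height -1).
Bottom-up per-node check:
  node 9: h_left=-1, h_right=-1, diff=0 [OK], height=0
  node 13: h_left=-1, h_right=-1, diff=0 [OK], height=0
  node 10: h_left=0, h_right=0, diff=0 [OK], height=1
  node 19: h_left=-1, h_right=-1, diff=0 [OK], height=0
  node 22: h_left=0, h_right=-1, diff=1 [OK], height=1
  node 18: h_left=1, h_right=1, diff=0 [OK], height=2
  node 27: h_left=-1, h_right=-1, diff=0 [OK], height=0
  node 29: h_left=0, h_right=-1, diff=1 [OK], height=1
  node 44: h_left=-1, h_right=-1, diff=0 [OK], height=0
  node 46: h_left=0, h_right=-1, diff=1 [OK], height=1
  node 42: h_left=1, h_right=1, diff=0 [OK], height=2
  node 26: h_left=2, h_right=2, diff=0 [OK], height=3
All nodes satisfy the balance condition.
Result: Balanced
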